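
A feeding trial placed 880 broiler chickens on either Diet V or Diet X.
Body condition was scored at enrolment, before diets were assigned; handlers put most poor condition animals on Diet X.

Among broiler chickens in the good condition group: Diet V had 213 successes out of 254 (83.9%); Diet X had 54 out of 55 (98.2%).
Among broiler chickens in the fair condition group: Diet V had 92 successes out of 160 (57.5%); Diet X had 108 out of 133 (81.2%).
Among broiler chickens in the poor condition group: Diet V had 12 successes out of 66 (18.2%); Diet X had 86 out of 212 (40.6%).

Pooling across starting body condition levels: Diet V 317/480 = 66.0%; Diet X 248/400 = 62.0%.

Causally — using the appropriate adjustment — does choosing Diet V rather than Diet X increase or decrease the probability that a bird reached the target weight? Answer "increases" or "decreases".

decreases

Here starting body condition is a common cause — it drives both which diet a case falls under and the outcome. The crude comparison mixes populations; the stratum-specific rates are the causally relevant ones.
Within each level — good condition: 83.9% vs 98.2%; fair condition: 57.5% vs 81.2%; poor condition: 18.2% vs 40.6% — Diet X is higher every time.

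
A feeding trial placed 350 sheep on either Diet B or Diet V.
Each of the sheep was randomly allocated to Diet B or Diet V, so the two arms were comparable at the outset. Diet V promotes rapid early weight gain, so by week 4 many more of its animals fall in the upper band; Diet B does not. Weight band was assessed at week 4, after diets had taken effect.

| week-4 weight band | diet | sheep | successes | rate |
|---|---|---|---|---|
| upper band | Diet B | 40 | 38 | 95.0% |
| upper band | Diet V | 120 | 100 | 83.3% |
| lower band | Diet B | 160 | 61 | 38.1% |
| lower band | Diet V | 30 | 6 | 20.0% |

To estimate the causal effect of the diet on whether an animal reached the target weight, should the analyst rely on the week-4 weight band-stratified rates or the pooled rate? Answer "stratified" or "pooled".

The distribution of week-4 weight band is itself part of what the diet does — it is an intermediate outcome. Holding it fixed would remove that part of the effect; the total effect is the pooled difference.
Pooled: Diet B 49.5% vs Diet V 70.7%; Diet V is higher overall.

pooled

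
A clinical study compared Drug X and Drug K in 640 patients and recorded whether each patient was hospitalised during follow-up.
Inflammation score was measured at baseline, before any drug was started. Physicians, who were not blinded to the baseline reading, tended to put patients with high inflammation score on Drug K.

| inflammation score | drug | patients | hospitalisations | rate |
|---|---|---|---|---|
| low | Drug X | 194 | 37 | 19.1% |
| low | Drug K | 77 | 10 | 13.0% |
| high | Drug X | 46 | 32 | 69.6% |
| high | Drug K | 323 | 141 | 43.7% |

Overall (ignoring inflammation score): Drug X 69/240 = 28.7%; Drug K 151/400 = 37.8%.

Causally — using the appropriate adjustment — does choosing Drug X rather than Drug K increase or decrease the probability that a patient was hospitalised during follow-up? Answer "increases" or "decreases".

increases

The stratified and pooled comparisons disagree (Drug K wins within each inflammation score; Drug X wins overall), so the answer turns on the causal role of inflammation score.
The imbalance in inflammation score arose from how patients were allocated, not from anything the drug did; and inflammation score independently affects the outcome. The pooled gap is confounded — condition on inflammation score.
Within each level — low: 19.1% vs 13.0%; high: 69.6% vs 43.7% — Drug K is lower every time.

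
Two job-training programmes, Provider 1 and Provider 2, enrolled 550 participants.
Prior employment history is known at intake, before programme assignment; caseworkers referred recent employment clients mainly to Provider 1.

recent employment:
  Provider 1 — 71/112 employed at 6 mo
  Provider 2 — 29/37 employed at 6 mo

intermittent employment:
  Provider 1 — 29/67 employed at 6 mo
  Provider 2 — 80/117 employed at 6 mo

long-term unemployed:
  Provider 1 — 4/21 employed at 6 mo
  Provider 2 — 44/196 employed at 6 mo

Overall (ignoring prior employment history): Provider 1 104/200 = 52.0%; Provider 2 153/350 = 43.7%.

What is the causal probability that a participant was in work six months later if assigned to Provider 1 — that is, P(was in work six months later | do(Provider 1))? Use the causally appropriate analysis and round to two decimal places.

0.39

The prior employment history-specific comparison favours Provider 2 throughout, but the pooled figures favour Provider 1. The question is whether to condition on prior employment history.
Prior employment history differs across programmes for reasons unrelated to any effect of the programme itself, and it separately predicts the outcome — a classic confounder. We must compare within prior employment history levels.
Standardising Provider 1 to the population prior employment history mix: 0.271·71/112 + 0.335·29/67 + 0.395·4/21 = 0.392.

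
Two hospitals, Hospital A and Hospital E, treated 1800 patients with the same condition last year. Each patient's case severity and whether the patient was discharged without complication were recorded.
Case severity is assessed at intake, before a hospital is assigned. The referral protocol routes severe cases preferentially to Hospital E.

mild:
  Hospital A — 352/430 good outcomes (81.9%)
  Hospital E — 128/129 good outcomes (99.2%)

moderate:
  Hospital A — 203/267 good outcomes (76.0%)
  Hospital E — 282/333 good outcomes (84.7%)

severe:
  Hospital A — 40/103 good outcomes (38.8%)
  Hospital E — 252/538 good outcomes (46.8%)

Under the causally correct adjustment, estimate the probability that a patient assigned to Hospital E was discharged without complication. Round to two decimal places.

0.76

Case severity differs across hospitals for reasons unrelated to any effect of the hospital itself, and it separately predicts the outcome — a classic confounder. We must compare within case severity levels.
Standardising Hospital E to the population case severity mix: 0.311·128/129 + 0.333·282/333 + 0.356·252/538 = 0.757.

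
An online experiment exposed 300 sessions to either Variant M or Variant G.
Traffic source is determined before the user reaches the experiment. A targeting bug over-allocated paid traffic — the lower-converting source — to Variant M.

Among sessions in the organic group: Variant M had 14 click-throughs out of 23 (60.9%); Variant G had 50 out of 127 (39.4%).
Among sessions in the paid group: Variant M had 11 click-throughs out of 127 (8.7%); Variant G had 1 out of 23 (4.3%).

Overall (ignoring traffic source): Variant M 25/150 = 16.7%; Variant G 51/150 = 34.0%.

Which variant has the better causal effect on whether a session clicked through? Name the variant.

Variant M

Variant M is higher inside every traffic source stratum but Variant G is higher in aggregate. Whether to stratify depends on how traffic source relates to the variant.
Traffic source is set before the variant has any effect — it is not caused by the variant — and it independently drives the outcome. That makes it a confounder, so the causal comparison is within traffic source levels.
Within each level — organic: 60.9% vs 39.4%; paid: 8.7% vs 4.3% — Variant M is higher every time.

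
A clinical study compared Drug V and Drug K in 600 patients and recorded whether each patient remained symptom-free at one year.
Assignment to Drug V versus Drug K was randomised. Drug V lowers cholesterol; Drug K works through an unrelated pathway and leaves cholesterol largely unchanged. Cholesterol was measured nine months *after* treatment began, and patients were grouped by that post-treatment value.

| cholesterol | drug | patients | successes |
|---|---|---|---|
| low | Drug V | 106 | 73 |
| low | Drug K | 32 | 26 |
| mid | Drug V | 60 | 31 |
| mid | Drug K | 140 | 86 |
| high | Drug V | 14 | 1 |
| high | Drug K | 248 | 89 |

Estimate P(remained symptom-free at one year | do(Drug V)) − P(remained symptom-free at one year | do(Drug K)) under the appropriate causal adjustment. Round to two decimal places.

+0.10

Stratifying would compare drugs among patients the drugs themselves sorted into cholesterol groups — a form of selection on an intermediate. The unconditioned pooled rates give the total causal effect.
The causal difference is the pooled difference: 0.583 − 0.479 = +0.105.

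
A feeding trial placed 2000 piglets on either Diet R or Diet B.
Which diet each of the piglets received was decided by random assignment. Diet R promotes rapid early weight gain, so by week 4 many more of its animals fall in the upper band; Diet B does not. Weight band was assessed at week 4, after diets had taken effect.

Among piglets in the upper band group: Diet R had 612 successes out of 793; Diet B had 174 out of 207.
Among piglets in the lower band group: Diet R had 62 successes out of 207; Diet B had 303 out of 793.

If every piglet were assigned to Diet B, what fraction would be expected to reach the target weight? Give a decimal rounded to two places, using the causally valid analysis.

0.48

Diet B is higher inside every week-4 weight band stratum but Diet R is higher in aggregate. Whether to stratify depends on how week-4 weight band relates to the diet.
Stratifying would compare diets among piglets the diets themselves sorted into week-4 weight band groups — a form of selection on an intermediate. The unconditioned pooled rates give the total causal effect.
So P(outcome | do(Diet B)) is just the pooled rate for Diet B: 477/1000 = 0.477.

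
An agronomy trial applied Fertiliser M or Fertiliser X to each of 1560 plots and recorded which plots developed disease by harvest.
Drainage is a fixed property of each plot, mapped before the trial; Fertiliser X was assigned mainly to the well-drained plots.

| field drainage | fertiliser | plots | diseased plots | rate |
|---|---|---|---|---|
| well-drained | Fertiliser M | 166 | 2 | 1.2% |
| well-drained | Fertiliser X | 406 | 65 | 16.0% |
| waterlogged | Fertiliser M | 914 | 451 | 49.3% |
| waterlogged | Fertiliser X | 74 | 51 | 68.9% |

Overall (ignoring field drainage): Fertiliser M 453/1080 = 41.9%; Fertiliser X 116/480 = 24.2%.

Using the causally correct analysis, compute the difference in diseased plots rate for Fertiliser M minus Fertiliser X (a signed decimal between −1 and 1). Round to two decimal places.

-0.18

The field drainage-specific comparison favours Fertiliser M throughout, but the pooled figures favour Fertiliser X. The question is whether to condition on field drainage.
Nothing the fertiliser does changes field drainage; the imbalance is an allocation artefact. With field drainage also predicting the outcome, the pooled figure is confounded, and the within-stratum comparison is the causal one.
Adjusting over the population distribution of field drainage: 0.367·(0.012−0.160) + 0.633·(0.493−0.689) = -0.178.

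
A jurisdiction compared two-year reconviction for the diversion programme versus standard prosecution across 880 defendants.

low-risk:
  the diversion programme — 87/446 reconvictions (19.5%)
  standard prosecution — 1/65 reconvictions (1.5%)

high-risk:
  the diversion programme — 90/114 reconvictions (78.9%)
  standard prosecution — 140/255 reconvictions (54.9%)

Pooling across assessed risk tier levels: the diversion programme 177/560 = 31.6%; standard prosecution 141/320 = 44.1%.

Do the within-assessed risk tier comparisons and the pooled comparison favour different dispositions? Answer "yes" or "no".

Within each assessed risk tier level (low-risk 19.5% vs 1.5%; high-risk 78.9% vs 54.9%), standard prosecution has the lower rate every time. Pooled: 31.6% vs 44.1% — the diversion programme has the lower rate overall. The two comparisons disagree.

yes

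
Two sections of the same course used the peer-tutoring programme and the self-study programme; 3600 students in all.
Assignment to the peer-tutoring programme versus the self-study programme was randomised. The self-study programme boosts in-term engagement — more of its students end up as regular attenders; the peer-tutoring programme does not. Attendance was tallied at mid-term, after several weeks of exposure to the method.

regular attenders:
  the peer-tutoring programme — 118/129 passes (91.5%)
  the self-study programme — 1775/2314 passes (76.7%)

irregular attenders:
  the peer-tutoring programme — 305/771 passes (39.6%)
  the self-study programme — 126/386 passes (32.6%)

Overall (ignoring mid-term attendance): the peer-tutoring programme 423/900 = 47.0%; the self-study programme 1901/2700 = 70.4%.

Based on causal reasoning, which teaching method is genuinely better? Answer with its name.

the self-study programme

Because the teaching method influences mid-term attendance, mid-term attendance is a post-treatment mediator, not a confounder. Stratifying on it would bias the estimate; the causal effect is the crude pooled difference.
Pooled: the peer-tutoring programme 47.0% vs the self-study programme 70.4%; the self-study programme is higher overall.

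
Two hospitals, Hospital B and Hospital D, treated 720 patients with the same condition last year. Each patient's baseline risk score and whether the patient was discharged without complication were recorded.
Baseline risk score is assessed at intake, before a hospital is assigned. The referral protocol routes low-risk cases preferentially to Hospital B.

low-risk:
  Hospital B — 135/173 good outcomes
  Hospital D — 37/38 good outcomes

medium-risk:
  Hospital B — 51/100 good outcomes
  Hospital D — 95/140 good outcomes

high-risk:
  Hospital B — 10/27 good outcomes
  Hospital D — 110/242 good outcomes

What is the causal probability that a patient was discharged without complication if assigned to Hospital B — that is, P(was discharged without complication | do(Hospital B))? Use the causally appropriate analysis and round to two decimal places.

0.54

Nothing the hospital does changes baseline risk score; the imbalance is an allocation artefact. With baseline risk score also predicting the outcome, the pooled figure is confounded, and the within-stratum comparison is the causal one.
Standardising Hospital B to the population baseline risk score mix: 0.293·135/173 + 0.333·51/100 + 0.374·10/27 = 0.537.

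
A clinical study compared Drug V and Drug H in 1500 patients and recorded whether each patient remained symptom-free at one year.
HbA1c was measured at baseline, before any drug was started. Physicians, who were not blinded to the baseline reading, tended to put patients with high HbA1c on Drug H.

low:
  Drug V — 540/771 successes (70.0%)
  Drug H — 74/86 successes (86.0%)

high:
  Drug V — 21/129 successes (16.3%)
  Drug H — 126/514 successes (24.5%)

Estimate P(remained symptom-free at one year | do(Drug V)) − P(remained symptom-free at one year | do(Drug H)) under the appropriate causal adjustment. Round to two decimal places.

Within every HbA1c level Drug H has the higher rate, yet pooled Drug V does — Simpson's reversal.
HbA1c is set before the drug has any effect — it is not caused by the drug — and it independently drives the outcome. That makes it a confounder, so the causal comparison is within HbA1c levels.
Adjusting over the population distribution of HbA1c: 0.571·(0.700−0.860) + 0.429·(0.163−0.245) = -0.127.

-0.13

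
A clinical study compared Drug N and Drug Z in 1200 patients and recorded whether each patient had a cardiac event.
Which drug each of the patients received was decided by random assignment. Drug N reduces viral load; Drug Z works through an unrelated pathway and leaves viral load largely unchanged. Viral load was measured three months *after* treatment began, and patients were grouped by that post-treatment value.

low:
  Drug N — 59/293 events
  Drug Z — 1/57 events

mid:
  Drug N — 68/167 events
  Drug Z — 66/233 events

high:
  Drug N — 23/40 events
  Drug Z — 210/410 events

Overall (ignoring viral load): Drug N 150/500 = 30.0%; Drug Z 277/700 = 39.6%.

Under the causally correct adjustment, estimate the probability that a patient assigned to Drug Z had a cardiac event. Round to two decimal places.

Viral load here is a post-treatment variable shaped by the drug; conditioning on it would introduce bias rather than remove it. The overall comparison is the causal one.
So P(outcome | do(Drug Z)) is just the pooled rate for Drug Z: 277/700 = 0.396.

0.40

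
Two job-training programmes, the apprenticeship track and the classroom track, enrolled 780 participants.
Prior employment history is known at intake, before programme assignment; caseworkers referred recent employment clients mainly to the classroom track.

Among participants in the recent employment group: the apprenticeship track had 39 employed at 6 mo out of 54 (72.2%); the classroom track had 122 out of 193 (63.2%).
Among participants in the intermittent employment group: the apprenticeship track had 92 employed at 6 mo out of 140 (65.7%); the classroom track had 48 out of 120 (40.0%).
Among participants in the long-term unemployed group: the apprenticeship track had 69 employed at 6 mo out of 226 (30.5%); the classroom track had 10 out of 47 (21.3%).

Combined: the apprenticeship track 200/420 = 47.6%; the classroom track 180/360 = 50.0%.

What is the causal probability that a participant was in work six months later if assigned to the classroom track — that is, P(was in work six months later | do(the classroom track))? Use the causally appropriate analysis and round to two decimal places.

0.41

Since prior employment history is a pre-existing factor (not a product of the programme) and it affects the outcome on its own, it is a confounder. The stratified rates, not the pooled rate, identify the causal effect.
Standardising the classroom track to the population prior employment history mix: 0.317·122/193 + 0.333·48/120 + 0.350·10/47 = 0.408.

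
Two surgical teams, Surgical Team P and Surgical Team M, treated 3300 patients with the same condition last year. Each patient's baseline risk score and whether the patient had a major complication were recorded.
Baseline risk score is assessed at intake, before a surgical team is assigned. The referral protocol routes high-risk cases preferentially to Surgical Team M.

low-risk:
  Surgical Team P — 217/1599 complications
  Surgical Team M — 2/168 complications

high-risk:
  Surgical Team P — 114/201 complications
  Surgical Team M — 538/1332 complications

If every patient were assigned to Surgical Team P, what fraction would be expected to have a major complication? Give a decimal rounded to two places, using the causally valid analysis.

Since baseline risk score is a pre-existing factor (not a product of the surgical team) and it affects the outcome on its own, it is a confounder. The stratified rates, not the pooled rate, identify the causal effect.
Standardising Surgical Team P to the population baseline risk score mix: 0.535·217/1599 + 0.465·114/201 = 0.336.

0.34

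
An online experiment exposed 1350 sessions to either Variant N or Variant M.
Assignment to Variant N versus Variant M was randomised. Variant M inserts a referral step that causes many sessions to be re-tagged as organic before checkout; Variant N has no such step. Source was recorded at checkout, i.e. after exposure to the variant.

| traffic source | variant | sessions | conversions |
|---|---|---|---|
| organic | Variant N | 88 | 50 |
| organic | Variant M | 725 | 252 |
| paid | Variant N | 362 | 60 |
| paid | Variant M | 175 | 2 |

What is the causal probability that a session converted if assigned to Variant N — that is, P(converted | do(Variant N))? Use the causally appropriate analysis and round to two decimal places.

The traffic source-specific comparison favours Variant N throughout, but the pooled figures favour Variant M. The question is whether to condition on traffic source.
Traffic source lies on the pathway variant → traffic source → outcome, so adjusting for it blocks the indirect effect. For the total causal effect of variant, use the unadjusted pooled rates.
So P(outcome | do(Variant N)) is just the pooled rate for Variant N: 110/450 = 0.244.

0.24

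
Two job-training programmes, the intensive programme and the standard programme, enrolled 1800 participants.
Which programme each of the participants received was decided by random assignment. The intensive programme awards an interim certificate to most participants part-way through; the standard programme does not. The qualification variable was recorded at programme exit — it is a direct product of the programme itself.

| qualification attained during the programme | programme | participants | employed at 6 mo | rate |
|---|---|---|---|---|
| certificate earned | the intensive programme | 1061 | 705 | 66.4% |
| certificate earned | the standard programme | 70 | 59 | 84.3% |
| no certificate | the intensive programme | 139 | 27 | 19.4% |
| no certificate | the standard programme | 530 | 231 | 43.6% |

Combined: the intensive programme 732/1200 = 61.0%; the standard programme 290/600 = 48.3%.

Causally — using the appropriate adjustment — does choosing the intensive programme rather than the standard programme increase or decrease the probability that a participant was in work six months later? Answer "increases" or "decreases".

The stratified and pooled comparisons disagree (the standard programme wins within each qualification attained during the programme; the intensive programme wins overall), so the answer turns on the causal role of qualification attained during the programme.
Qualification attained during the programme here is a post-treatment variable shaped by the programme; conditioning on it would introduce bias rather than remove it. The overall comparison is the causal one.
Pooled: the intensive programme 61.0% vs the standard programme 48.3%; the intensive programme is higher overall.

increases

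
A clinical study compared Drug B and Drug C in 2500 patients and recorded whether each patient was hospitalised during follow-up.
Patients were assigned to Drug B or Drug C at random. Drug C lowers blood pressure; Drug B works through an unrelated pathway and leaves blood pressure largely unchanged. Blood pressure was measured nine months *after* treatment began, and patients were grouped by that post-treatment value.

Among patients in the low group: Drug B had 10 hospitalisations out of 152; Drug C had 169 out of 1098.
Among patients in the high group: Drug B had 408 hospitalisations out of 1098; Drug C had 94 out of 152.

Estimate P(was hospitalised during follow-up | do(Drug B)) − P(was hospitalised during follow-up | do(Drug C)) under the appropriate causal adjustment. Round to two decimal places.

Stratifying would compare drugs among patients the drugs themselves sorted into blood pressure groups — a form of selection on an intermediate. The unconditioned pooled rates give the total causal effect.
The causal difference is the pooled difference: 0.334 − 0.210 = +0.124.

+0.12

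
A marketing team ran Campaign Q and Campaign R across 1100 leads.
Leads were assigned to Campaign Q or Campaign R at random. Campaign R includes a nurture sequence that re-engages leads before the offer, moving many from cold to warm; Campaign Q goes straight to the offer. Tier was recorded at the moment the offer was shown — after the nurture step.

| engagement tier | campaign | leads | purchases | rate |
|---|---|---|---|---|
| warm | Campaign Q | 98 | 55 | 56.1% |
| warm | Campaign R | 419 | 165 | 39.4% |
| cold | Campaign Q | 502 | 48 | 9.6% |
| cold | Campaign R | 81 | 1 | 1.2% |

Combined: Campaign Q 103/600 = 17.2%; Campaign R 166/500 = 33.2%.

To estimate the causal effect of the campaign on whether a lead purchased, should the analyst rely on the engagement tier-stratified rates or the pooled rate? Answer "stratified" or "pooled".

Because the campaign influences engagement tier, engagement tier is a post-treatment mediator, not a confounder. Stratifying on it would bias the estimate; the causal effect is the crude pooled difference.
Pooled: Campaign Q 17.2% vs Campaign R 33.2%; Campaign R is higher overall.

pooled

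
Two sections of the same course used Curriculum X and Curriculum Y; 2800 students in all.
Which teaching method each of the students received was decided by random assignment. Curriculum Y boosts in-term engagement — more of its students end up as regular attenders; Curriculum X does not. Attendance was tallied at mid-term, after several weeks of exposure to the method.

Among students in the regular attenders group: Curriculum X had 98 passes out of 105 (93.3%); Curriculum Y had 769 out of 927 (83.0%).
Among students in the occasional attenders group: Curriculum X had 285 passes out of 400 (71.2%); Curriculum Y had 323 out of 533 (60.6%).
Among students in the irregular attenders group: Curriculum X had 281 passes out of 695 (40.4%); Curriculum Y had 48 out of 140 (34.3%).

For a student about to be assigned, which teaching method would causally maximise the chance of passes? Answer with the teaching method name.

Curriculum Y

Curriculum X is higher inside every mid-term attendance stratum but Curriculum Y is higher in aggregate. Whether to stratify depends on how mid-term attendance relates to the teaching method.
Mid-term attendance is downstream of the teaching method. One should not condition on a consequence of treatment, so the overall rates are the right comparison.
Pooled: Curriculum X 55.3% vs Curriculum Y 71.2%; Curriculum Y is higher overall.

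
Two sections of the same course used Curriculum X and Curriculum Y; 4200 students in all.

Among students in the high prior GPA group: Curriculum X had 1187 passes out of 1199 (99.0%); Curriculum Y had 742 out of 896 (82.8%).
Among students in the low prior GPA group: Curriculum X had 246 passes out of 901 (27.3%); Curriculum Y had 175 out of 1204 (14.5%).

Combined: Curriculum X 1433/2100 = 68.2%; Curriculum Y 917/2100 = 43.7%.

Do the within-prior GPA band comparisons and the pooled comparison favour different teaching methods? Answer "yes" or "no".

Within each prior GPA band level (high prior GPA 99.0% vs 82.8%; low prior GPA 27.3% vs 14.5%), Curriculum X has the higher rate every time. Pooled: 68.2% vs 43.7% — Curriculum X has the higher rate overall. They agree.

no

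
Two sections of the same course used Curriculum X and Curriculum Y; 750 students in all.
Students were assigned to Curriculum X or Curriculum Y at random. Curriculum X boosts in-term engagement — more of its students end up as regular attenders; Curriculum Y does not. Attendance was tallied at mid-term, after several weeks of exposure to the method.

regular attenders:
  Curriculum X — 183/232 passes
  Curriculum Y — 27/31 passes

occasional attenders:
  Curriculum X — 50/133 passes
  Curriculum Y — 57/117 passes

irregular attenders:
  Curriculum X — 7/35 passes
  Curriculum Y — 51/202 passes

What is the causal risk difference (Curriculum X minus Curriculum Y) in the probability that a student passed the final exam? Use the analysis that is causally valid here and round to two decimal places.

+0.21

Curriculum Y is higher inside every mid-term attendance stratum but Curriculum X is higher in aggregate. Whether to stratify depends on how mid-term attendance relates to the teaching method.
Mid-term attendance is recorded after the teaching method and is itself shifted by it — it sits on the causal path from teaching method to outcome. Conditioning on a mediator would strip out part of the effect we want; the pooled comparison gives the total causal effect.
The causal difference is the pooled difference: 0.600 − 0.386 = +0.214.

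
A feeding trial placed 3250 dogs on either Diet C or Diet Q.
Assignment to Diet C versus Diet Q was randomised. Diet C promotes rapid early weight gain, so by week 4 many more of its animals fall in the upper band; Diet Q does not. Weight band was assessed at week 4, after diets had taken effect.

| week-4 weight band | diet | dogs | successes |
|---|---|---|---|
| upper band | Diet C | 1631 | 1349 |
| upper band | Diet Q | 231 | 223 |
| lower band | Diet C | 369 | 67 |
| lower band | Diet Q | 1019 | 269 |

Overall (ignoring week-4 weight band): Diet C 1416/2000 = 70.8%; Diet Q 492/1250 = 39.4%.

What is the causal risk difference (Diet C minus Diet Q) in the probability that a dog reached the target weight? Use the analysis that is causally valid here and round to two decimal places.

Because the diet influences week-4 weight band, week-4 weight band is a post-treatment mediator, not a confounder. Stratifying on it would bias the estimate; the causal effect is the crude pooled difference.
The causal difference is the pooled difference: 0.708 − 0.394 = +0.314.

+0.31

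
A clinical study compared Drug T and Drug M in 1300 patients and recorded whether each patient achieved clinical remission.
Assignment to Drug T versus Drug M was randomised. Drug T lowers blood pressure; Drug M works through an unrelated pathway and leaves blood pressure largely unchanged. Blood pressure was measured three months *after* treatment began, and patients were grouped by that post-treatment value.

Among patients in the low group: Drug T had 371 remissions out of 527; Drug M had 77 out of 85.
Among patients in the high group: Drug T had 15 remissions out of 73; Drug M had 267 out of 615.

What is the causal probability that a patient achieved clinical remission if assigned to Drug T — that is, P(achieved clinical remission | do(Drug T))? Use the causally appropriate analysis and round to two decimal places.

Blood pressure lies on the pathway drug → blood pressure → outcome, so adjusting for it blocks the indirect effect. For the total causal effect of drug, use the unadjusted pooled rates.
So P(outcome | do(Drug T)) is just the pooled rate for Drug T: 386/600 = 0.643.

0.64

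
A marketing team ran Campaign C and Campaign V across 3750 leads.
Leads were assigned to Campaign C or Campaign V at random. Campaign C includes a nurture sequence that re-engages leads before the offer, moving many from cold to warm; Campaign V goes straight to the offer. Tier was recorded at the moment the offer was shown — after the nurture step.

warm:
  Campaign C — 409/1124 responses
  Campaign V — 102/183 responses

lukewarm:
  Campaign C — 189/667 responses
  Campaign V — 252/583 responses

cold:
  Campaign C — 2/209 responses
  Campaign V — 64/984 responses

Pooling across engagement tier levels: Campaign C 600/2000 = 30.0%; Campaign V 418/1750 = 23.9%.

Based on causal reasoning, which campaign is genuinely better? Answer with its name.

Campaign V is higher inside every engagement tier stratum but Campaign C is higher in aggregate. Whether to stratify depends on how engagement tier relates to the campaign.
Engagement tier is downstream of the campaign. One should not condition on a consequence of treatment, so the overall rates are the right comparison.
Pooled: Campaign C 30.0% vs Campaign V 23.9%; Campaign C is higher overall.

Campaign C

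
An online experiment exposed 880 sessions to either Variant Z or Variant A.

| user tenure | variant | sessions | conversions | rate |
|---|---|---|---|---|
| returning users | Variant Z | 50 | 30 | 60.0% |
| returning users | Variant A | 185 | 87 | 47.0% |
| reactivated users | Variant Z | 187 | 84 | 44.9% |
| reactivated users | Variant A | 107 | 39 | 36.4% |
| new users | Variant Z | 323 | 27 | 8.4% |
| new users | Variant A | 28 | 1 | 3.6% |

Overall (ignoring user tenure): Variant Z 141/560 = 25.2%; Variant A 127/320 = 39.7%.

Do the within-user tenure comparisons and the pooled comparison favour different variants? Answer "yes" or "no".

Within each user tenure level (returning users 60.0% vs 47.0%; reactivated users 44.9% vs 36.4%; new users 8.4% vs 3.6%), Variant Z has the higher rate every time. Pooled: 25.2% vs 39.7% — Variant A has the higher rate overall. The two comparisons disagree.

yes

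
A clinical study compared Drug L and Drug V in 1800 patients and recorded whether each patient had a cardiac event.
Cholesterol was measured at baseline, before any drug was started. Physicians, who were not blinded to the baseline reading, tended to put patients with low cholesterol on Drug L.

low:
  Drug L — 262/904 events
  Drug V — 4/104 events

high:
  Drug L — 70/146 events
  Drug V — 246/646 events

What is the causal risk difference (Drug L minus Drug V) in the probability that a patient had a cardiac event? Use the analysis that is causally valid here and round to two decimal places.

Drug V is lower inside every cholesterol stratum but Drug L is lower in aggregate. Whether to stratify depends on how cholesterol relates to the drug.
Cholesterol satisfies the back-door criterion: it is not a descendant of the drug, and it blocks the spurious path from drug to outcome. Adjusting for it (i.e., using the within-cholesterol rates) gives the causal effect.
Adjusting over the population distribution of cholesterol: 0.560·(0.290−0.038) + 0.440·(0.479−0.381) = +0.184.

+0.18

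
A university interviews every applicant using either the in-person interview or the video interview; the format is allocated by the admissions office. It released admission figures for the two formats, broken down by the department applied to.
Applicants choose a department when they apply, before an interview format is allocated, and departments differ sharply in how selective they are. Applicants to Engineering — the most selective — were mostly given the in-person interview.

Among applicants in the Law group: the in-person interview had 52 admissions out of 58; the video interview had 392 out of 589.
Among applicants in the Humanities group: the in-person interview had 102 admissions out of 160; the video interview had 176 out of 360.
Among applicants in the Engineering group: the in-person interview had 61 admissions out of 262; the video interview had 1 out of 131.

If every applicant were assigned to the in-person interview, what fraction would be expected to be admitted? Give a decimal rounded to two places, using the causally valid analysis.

0.64

The department-specific comparison favours the in-person interview throughout, but the pooled figures favour the video interview. The question is whether to condition on department.
Since department is a pre-existing factor (not a product of the interview format) and it affects the outcome on its own, it is a confounder. The stratified rates, not the pooled rate, identify the causal effect.
Standardising the in-person interview to the population department mix: 0.415·52/58 + 0.333·102/160 + 0.252·61/262 = 0.643.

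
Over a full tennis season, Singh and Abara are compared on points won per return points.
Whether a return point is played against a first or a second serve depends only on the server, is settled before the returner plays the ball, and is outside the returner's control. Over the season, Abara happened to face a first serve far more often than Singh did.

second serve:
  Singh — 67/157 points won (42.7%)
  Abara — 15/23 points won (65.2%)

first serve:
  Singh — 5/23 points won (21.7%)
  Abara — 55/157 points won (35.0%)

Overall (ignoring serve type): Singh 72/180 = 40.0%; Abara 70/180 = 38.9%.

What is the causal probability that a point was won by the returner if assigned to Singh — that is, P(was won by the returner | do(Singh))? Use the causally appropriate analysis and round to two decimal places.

0.32

The serve type-specific comparison favours Abara throughout, but the pooled figures favour Singh. The question is whether to condition on serve type.
Serve type is set before the player has any effect — it is not caused by the player — and it independently drives the outcome. That makes it a confounder, so the causal comparison is within serve type levels.
Standardising Singh to the population serve type mix: 0.500·67/157 + 0.500·5/23 = 0.322.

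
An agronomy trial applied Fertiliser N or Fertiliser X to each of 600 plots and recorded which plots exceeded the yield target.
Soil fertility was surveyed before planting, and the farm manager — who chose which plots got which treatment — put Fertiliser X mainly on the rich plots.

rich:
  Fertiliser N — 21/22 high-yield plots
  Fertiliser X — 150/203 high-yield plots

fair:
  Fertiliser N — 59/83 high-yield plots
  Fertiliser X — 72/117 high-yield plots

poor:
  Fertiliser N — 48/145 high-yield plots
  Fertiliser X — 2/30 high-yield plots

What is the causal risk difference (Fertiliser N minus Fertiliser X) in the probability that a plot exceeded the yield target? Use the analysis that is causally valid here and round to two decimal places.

+0.19

Within every soil fertility level Fertiliser N has the higher rate, yet pooled Fertiliser X does — Simpson's reversal.
Soil fertility differs across fertilisers for reasons unrelated to any effect of the fertiliser itself, and it separately predicts the outcome — a classic confounder. We must compare within soil fertility levels.
Adjusting over the population distribution of soil fertility: 0.375·(0.955−0.739) + 0.333·(0.711−0.615) + 0.292·(0.331−0.067) = +0.190.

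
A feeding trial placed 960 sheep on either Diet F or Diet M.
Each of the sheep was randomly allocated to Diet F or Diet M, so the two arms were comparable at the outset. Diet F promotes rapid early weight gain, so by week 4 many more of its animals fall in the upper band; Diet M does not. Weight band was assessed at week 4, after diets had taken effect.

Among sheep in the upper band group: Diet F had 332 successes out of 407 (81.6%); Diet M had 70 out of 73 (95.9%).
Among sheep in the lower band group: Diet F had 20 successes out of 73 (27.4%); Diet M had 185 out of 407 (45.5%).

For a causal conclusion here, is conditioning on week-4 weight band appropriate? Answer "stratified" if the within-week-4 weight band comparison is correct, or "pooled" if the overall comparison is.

Week-4 weight band is downstream of the diet. One should not condition on a consequence of treatment, so the overall rates are the right comparison.
Pooled: Diet F 73.3% vs Diet M 53.1%; Diet F is higher overall.

pooled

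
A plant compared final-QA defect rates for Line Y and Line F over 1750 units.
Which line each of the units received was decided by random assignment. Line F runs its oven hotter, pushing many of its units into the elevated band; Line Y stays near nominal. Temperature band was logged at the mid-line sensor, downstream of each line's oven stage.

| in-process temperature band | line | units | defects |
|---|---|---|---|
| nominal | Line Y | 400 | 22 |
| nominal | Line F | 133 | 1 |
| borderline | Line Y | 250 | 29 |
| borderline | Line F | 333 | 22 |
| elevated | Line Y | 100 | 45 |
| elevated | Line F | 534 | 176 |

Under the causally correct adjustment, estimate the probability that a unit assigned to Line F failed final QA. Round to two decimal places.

0.20

The stratified and pooled comparisons disagree (Line F wins within each in-process temperature band; Line Y wins overall), so the answer turns on the causal role of in-process temperature band.
Stratifying would compare lines among units the lines themselves sorted into in-process temperature band groups — a form of selection on an intermediate. The unconditioned pooled rates give the total causal effect.
So P(outcome | do(Line F)) is just the pooled rate for Line F: 199/1000 = 0.199.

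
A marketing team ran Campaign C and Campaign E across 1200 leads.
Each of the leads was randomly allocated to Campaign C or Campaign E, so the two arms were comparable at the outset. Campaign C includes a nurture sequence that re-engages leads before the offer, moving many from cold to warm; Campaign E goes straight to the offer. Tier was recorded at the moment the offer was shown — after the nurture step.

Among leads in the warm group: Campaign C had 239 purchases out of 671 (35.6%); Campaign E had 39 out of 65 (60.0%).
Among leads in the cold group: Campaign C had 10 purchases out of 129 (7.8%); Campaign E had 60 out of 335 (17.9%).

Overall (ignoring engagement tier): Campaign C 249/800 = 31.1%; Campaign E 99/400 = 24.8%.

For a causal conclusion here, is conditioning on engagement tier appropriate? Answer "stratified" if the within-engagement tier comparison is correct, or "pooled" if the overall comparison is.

pooled

Engagement tier here is a post-treatment variable shaped by the campaign; conditioning on it would introduce bias rather than remove it. The overall comparison is the causal one.
Pooled: Campaign C 31.1% vs Campaign E 24.8%; Campaign C is higher overall.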